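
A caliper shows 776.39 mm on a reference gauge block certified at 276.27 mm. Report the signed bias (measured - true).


Systematic error = measured - true
= 776.39 - 276.27
= 500.1200

500.1200


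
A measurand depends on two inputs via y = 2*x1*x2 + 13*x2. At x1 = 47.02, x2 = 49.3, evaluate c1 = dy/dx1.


y = 2*x1*x2 + 13*x2
dy/dx1 = 2*x2
Evaluate at x2 = 49.3: c1 = 2 * 49.3
c1 = 98.6000

98.6000


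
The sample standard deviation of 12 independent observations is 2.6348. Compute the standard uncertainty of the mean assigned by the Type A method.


u_A = s / sqrt(n)
u_A = 2.6348 / sqrt(12)
u_A = 2.6348 / 3.4641016
u_A = 0.7606

0.7606


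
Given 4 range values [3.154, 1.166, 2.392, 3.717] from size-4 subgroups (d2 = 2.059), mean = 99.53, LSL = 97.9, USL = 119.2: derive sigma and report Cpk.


R_bar = (3.154 + 1.166 + 2.392 + 3.717) / 4 = 2.60725
sigma = R_bar / d2 = 2.60725 / 2.059 = 1.26627
Cp = (USL - LSL)/(6*sigma) = (119.2 - 97.9)/(6*1.26627) = 2.8035
Cpu = (119.2 - 99.53)/(3*1.26627) = 5.1779
Cpl = (99.53 - 97.9)/(3*1.26627) = 0.4291
Cpk = min(Cpu, Cpl) = 0.4291

0.4291


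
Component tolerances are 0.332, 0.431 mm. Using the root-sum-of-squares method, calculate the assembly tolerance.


RSS = sqrt(0.332^2 + 0.431^2)
= sqrt(0.295985)
= 0.5440

0.5440


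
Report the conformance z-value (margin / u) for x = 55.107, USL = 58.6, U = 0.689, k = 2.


u = U / k = 0.689 / 2 = 0.3445
margin = |USL - x| = |58.6 - 55.107| = 3.493
z = margin / u = 3.493 / 0.3445
z = 10.1393

10.1393


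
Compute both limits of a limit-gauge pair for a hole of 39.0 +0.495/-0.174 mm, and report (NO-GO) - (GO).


GO = nominal - lower_tol (smallest hole = maximum material condition)
GO = 39.0 - 0.174 = 38.826
NO-GO = nominal + upper_tol (largest hole = least material condition)
NO-GO = 39.0 + 0.495 = 39.495
spread = NO-GO - GO = 39.495 - 38.826 = 0.6690

0.6690


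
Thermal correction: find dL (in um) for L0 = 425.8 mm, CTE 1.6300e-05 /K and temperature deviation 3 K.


dL = L * alpha * dT
= 425.8 * 1.6300e-05 * 3
= 0.0208216 mm
dL_um = 0.0208216 * 1000 = 20.8216 um

20.8216


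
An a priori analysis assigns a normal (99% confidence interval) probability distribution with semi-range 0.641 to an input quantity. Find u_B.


u_B = half_width / 2.576
u_B = 0.641 / 2.576
u_B = 0.2488

0.2488


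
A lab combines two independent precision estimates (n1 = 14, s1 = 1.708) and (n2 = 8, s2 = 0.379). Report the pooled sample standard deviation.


s_p = sqrt(((n1-1)*s1^2 + (n2-1)*s2^2) / (n1+n2-2))
numerator = (14-1)*1.708^2 + (8-1)*0.379^2 = 37.924432 + 1.005487 = 38.929919
denominator = 14 + 8 - 2 = 20
s_p^2 = 38.929919 / 20 = 1.9464959
s_p = sqrt(1.9464959) = 1.3952

1.3952


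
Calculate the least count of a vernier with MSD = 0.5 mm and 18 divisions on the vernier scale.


LC = MSD / n_div
= 0.5 / 18
= 0.0278

0.0278


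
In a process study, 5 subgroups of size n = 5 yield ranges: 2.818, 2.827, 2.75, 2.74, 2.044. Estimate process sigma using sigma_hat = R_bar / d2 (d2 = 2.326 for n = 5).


R_bar = (2.818 + 2.827 + 2.75 + 2.74 + 2.044) / 5
R_bar = 13.179 / 5 = 2.6358
sigma_hat = R_bar / d2 = 2.6358 / 2.326 = 1.1332

1.1332


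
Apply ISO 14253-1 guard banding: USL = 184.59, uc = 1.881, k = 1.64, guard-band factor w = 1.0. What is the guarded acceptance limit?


U = k * uc = 1.64 * 1.881 = 3.08484
guard band g = w * U = 1.0 * 3.08484 = 3.08484
AL = USL - g = 184.59 - 3.08484
AL = 181.5052

181.5052


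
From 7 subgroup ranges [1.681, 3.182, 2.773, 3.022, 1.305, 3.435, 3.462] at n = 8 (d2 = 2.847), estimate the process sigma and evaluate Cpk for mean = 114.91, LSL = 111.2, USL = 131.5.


R_bar = (1.681 + 3.182 + 2.773 + 3.022 + 1.305 + 3.435 + 3.462) / 7 = 2.6942857
sigma = R_bar / d2 = 2.6942857 / 2.847 = 0.94635957
Cp = (USL - LSL)/(6*sigma) = (131.5 - 111.2)/(6*0.94635957) = 3.5751
Cpu = (131.5 - 114.91)/(3*0.94635957) = 5.8434
Cpl = (114.91 - 111.2)/(3*0.94635957) = 1.3068
Cpk = min(Cpu, Cpl) = 1.3068

1.3068


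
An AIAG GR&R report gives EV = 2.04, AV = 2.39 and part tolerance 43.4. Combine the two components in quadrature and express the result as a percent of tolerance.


GRR = sqrt(EV^2 + AV^2) = sqrt(2.04^2 + 2.39^2) = 3.1422444
%GRR = GRR / tol * 100 = 3.1422444 / 43.4 * 100
%GRR = 7.2402

7.2402


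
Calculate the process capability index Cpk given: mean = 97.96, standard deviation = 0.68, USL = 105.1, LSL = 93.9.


Cpu = (USL - mean) / (3*sigma) = (105.1 - 97.96) / (3*0.68) = 3.5000
Cpl = (mean - LSL) / (3*sigma) = (97.96 - 93.9) / (3*0.68) = 1.9902
Cpk = min(Cpu, Cpl) = 1.9902

1.9902


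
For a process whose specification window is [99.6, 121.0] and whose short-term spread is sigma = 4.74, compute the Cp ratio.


Cp = (USL - LSL) / (6 * sigma)
= (121.0 - 99.6) / (6 * 4.74)
= 21.4000 / 28.4400
= 0.7525

0.7525


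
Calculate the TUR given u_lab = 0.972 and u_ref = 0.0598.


TUR = u_lab / u_ref
= 0.972 / 0.0598
= 16.2542

16.2542


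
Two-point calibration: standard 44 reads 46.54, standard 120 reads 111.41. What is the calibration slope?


slope = (y2 - y1) / (x2 - x1)
= (111.41 - 46.54) / (120 - 44)
= 64.8700 / 76
= 0.8536

0.8536


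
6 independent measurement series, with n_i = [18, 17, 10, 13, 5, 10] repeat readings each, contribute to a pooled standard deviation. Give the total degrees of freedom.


nu = sum_i (n_i - 1)
nu = ((18 - 1) + (17 - 1) + (10 - 1) + (13 - 1) + (5 - 1) + (10 - 1))
nu = 17 + 16 + 9 + 12 + 4 + 9
nu = 67

67


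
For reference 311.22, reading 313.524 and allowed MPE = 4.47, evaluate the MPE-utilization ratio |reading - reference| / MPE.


e = indication - reference = 313.524 - 311.22 = 2.3040
|e| = 2.3040
ratio = |e| / MPE = 2.3040 / 4.47
ratio = 0.5154

0.5154


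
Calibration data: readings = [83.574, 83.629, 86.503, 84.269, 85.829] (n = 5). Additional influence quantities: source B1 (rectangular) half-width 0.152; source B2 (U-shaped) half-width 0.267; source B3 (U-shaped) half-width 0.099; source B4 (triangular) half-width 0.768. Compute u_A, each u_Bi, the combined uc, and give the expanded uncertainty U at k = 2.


mean = (83.574 + 83.629 + 86.503 + 84.269 + 85.829) / 5 = 84.7608
s = sqrt(sum((x - mean)^2)/(n-1)) = 1.3330083
u_A = s / sqrt(n) = 1.3330083 / sqrt(5) = 0.59613943
u_B1 = 0.152 / sqrt(3) = 0.087757241
u_B2 = 0.267 / sqrt(2) = 0.18879751
u_B3 = 0.099 / sqrt(2) = 0.070003571
u_B4 = 0.768 / sqrt(6) = 0.31353469
uc = sqrt(0.59613943^2 + 0.087757241^2 + 0.18879751^2 + 0.070003571^2 + 0.31353469^2) = 0.70847199
U = k * uc = 2 * 0.70847199
U = 1.4169

1.4169


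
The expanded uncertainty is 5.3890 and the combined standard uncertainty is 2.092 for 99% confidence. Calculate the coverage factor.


k = U / uc
k = 5.3890 / 2.092
k = 2.576

2.576


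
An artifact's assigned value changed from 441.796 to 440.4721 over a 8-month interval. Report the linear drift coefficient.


rate = (v2 - v1) / months
= (440.4721 - 441.796) / 8
= -1.3239 / 8
= -0.1655

-0.1655


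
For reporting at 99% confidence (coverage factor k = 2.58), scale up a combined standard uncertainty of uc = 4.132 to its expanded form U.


U = k * uc
U = 2.58 * 4.132
U = 10.6606

10.6606


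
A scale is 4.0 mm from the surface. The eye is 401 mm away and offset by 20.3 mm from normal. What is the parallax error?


error = h * offset / d
= 4.0 * 20.3 / 401
= 0.2025

0.2025


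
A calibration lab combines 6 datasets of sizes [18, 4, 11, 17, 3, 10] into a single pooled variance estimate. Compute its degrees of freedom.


nu = sum_i (n_i - 1)
nu = ((18 - 1) + (4 - 1) + (11 - 1) + (17 - 1) + (3 - 1) + (10 - 1))
nu = 17 + 3 + 10 + 16 + 2 + 9
nu = 57

57


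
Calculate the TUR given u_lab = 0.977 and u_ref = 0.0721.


TUR = u_lab / u_ref
= 0.977 / 0.0721
= 13.5506

13.5506


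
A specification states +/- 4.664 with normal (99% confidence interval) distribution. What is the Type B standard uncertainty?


u_B = half_width / 2.576
u_B = 4.664 / 2.576
u_B = 1.8106

1.8106


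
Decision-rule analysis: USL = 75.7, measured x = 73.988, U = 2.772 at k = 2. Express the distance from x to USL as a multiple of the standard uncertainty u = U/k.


u = U / k = 2.772 / 2 = 1.386
margin = |USL - x| = |75.7 - 73.988| = 1.712
z = margin / u = 1.712 / 1.386
z = 1.2352

1.2352


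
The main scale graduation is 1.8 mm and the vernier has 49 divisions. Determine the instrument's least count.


LC = MSD / n_div
= 1.8 / 49
= 0.0367

0.0367


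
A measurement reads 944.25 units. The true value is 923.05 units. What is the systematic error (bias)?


Systematic error = measured - true
= 944.25 - 923.05
= 21.2000

21.2000


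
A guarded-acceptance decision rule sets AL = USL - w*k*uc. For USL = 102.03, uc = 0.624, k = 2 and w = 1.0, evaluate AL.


U = k * uc = 2 * 0.624 = 1.248
guard band g = w * U = 1.0 * 1.248 = 1.248
AL = USL - g = 102.03 - 1.248
AL = 100.7820

100.7820


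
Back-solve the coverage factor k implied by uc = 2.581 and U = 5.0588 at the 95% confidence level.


k = U / uc
k = 5.0588 / 2.581
k = 1.96

1.96


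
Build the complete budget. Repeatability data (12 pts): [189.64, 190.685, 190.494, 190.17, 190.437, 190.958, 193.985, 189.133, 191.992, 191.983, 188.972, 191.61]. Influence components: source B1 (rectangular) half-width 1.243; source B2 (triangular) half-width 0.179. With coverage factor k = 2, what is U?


mean = (189.64 + 190.685 + 190.494 + 190.17 + 190.437 + 190.958 + 193.985 + 189.133 + 191.992 + 191.983 + 188.972 + 191.61) / 12 = 190.83825
s = sqrt(sum((x - mean)^2)/(n-1)) = 1.4054986
u_A = s / sqrt(n) = 1.4054986 / sqrt(12) = 0.4057325
u_B1 = 1.243 / sqrt(3) = 0.71764638
u_B2 = 0.179 / sqrt(6) = 0.073076444
uc = sqrt(0.4057325^2 + 0.71764638^2 + 0.073076444^2) = 0.82763238
U = k * uc = 2 * 0.82763238
U = 1.6553

1.6553


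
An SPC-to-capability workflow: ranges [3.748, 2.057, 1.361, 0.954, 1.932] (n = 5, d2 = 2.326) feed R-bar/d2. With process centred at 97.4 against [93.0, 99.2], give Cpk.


R_bar = (3.748 + 2.057 + 1.361 + 0.954 + 1.932) / 5 = 2.0104
sigma = R_bar / d2 = 2.0104 / 2.326 = 0.86431642
Cp = (USL - LSL)/(6*sigma) = (99.2 - 93.0)/(6*0.86431642) = 1.1955
Cpu = (99.2 - 97.4)/(3*0.86431642) = 0.6942
Cpl = (97.4 - 93.0)/(3*0.86431642) = 1.6969
Cpk = min(Cpu, Cpl) = 0.6942

0.6942


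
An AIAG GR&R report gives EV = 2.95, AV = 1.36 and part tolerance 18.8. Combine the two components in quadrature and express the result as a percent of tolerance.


GRR = sqrt(EV^2 + AV^2) = sqrt(2.95^2 + 1.36^2) = 3.2483996
%GRR = GRR / tol * 100 = 3.2483996 / 18.8 * 100
%GRR = 17.2787

17.2787


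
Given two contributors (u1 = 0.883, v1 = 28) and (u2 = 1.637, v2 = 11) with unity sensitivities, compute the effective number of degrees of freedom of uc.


uc = sqrt(u1^2 + u2^2) = sqrt(0.883^2 + 1.637^2) = 1.8599618
v_eff = uc^4 / (u1^4/v1 + u2^4/v2)
= 1.8599618^4 / (0.883^4/28 + 1.637^4/11)
= 11.967849 / 0.67454415
v_eff = 17.7421

17.7421


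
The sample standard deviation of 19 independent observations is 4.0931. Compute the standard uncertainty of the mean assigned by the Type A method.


u_A = s / sqrt(n)
u_A = 4.0931 / sqrt(19)
u_A = 4.0931 / 4.3588989
u_A = 0.9390

0.9390


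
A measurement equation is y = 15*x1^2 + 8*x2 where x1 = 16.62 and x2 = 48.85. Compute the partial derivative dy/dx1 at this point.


y = 15*x1^2 + 8*x2
dy/dx1 = 2*15*x1
Evaluate at x1 = 16.62: c1 = 30 * 16.62
c1 = 498.6000

498.6000


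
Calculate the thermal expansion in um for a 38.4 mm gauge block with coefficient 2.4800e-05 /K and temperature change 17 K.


dL = L * alpha * dT
= 38.4 * 2.4800e-05 * 17
= 0.0161894 mm
dL_um = 0.0161894 * 1000 = 16.1894 um

16.1894


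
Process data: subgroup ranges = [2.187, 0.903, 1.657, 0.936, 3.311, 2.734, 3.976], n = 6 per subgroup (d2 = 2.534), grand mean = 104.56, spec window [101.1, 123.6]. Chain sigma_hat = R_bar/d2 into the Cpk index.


R_bar = (2.187 + 0.903 + 1.657 + 0.936 + 3.311 + 2.734 + 3.976) / 7 = 2.2434286
sigma = R_bar / d2 = 2.2434286 / 2.534 = 0.88533094
Cp = (USL - LSL)/(6*sigma) = (123.6 - 101.1)/(6*0.88533094) = 4.2357
Cpu = (123.6 - 104.56)/(3*0.88533094) = 7.1687
Cpl = (104.56 - 101.1)/(3*0.88533094) = 1.3027
Cpk = min(Cpu, Cpl) = 1.3027

1.3027


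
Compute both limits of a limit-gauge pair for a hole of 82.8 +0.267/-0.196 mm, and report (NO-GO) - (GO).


GO = nominal - lower_tol (smallest hole = maximum material condition)
GO = 82.8 - 0.196 = 82.604
NO-GO = nominal + upper_tol (largest hole = least material condition)
NO-GO = 82.8 + 0.267 = 83.067
spread = NO-GO - GO = 83.067 - 82.604 = 0.4630

0.4630


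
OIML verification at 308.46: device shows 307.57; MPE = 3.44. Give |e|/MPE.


e = indication - reference = 307.57 - 308.46 = -0.8900
|e| = 0.8900
ratio = |e| / MPE = 0.8900 / 3.44
ratio = 0.2587

0.2587


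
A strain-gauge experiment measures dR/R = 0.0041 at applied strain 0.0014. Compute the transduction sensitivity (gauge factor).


GF = (dR/R) / epsilon
= 0.0041 / 0.0014
= 2.9286

2.9286


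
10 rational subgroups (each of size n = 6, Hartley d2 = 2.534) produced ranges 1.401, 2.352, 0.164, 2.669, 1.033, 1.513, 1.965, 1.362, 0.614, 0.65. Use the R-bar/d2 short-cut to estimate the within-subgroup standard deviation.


R_bar = (1.401 + 2.352 + 0.164 + 2.669 + 1.033 + 1.513 + 1.965 + 1.362 + 0.614 + 0.65) / 10
R_bar = 13.723 / 10 = 1.3723
sigma_hat = R_bar / d2 = 1.3723 / 2.534 = 0.5416

0.5416


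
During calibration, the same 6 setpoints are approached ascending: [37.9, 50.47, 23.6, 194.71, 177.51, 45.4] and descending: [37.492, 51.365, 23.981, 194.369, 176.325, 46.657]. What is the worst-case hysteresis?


|37.9 - 37.492| = 0.4080
|50.47 - 51.365| = 0.8950
|23.6 - 23.981| = 0.3810
|194.71 - 194.369| = 0.3410
|177.51 - 176.325| = 1.1850
|45.4 - 46.657| = 1.2570
hysteresis = max(diffs) = 1.2570

1.2570


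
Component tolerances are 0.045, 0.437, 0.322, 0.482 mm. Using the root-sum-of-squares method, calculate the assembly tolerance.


RSS = sqrt(0.045^2 + 0.437^2 + 0.322^2 + 0.482^2)
= sqrt(0.529002)
= 0.7273

0.7273


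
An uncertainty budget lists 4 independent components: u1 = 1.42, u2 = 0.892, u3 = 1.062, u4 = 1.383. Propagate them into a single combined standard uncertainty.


uc = sqrt(1.42^2 + 0.892^2 + 1.062^2 + 1.383^2)
uc = sqrt(5.852597)
uc = 2.4192

2.4192


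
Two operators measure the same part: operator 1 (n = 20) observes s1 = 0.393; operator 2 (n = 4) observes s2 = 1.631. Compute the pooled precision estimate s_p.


s_p = sqrt(((n1-1)*s1^2 + (n2-1)*s2^2) / (n1+n2-2))
numerator = (20-1)*0.393^2 + (4-1)*1.631^2 = 2.934531 + 7.980483 = 10.915014
denominator = 20 + 4 - 2 = 22
s_p^2 = 10.915014 / 22 = 0.496137
s_p = sqrt(0.496137) = 0.7044

0.7044


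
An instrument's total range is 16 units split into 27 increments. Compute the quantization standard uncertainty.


resolution = range / divisions
resolution = 16 / 27 = 0.59259259
u_res = resolution / (2*sqrt(3))
u_res = 0.59259259 / 3.4641016
u_res = 0.1711

0.1711


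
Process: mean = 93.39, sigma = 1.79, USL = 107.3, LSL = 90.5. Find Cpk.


Cpu = (USL - mean) / (3*sigma) = (107.3 - 93.39) / (3*1.79) = 2.5903
Cpl = (mean - LSL) / (3*sigma) = (93.39 - 90.5) / (3*1.79) = 0.5382
Cpk = min(Cpu, Cpl) = 0.5382

0.5382


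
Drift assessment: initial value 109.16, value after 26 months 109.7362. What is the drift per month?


rate = (v2 - v1) / months
= (109.7362 - 109.16) / 26
= 0.5762 / 26
= 0.0222

0.0222


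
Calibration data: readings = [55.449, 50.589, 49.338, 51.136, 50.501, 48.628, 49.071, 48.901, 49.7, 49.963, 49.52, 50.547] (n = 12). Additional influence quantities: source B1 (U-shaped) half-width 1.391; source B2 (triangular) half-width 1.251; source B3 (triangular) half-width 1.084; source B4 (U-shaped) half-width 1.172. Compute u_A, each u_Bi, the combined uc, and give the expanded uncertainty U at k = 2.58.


mean = (55.449 + 50.589 + 49.338 + 51.136 + 50.501 + 48.628 + 49.071 + 48.901 + 49.7 + 49.963 + 49.52 + 50.547) / 12 = 50.27858333
s = sqrt(sum((x - mean)^2)/(n-1)) = 1.8005343
u_A = s / sqrt(n) = 1.8005343 / sqrt(12) = 0.51976948
u_B1 = 1.391 / sqrt(2) = 0.98358553
u_B2 = 1.251 / sqrt(6) = 0.51071861
u_B3 = 1.084 / sqrt(6) = 0.44254115
u_B4 = 1.172 / sqrt(2) = 0.82872915
uc = sqrt(0.51976948^2 + 0.98358553^2 + 0.51071861^2 + 0.44254115^2 + 0.82872915^2) = 1.5430713
U = k * uc = 2.58 * 1.5430713
U = 3.9811

3.9811


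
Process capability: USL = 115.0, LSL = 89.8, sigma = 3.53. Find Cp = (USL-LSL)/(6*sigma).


Cp = (USL - LSL) / (6 * sigma)
= (115.0 - 89.8) / (6 * 3.53)
= 25.2000 / 21.1800
= 1.1898

1.1898


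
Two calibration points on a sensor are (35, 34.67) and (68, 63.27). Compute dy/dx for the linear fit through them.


slope = (y2 - y1) / (x2 - x1)
= (63.27 - 34.67) / (68 - 35)
= 28.6000 / 33
= 0.8667

0.8667


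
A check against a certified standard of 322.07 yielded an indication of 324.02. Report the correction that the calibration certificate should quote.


Correction = standard - reading
= 322.07 - 324.02
= -1.9500

-1.9500


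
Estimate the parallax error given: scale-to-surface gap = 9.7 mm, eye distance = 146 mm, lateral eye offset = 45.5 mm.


error = h * offset / d
= 9.7 * 45.5 / 146
= 3.0229

3.0229


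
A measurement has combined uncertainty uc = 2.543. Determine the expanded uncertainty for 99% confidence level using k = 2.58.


U = k * uc
U = 2.58 * 2.543
U = 6.5609

6.5609


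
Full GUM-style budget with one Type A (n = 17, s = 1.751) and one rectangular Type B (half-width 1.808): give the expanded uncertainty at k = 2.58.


u_A = s / sqrt(n) = 1.751 / sqrt(17) = 0.42467988
u_B = half_width / sqrt(3) = 1.808 / sqrt(3) = 1.0438493
uc = sqrt(u_A^2 + u_B^2) = sqrt(0.42467988^2 + 1.0438493^2) = 1.1269314
U = k * uc = 2.58 * 1.1269314
U = 2.9075

2.9075


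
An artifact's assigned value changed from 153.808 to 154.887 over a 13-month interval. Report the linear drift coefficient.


rate = (v2 - v1) / months
= (154.887 - 153.808) / 13
= 1.0790 / 13
= 0.0830

0.0830


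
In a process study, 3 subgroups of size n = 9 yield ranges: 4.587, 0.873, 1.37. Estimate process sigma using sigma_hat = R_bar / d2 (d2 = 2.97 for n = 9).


R_bar = (4.587 + 0.873 + 1.37) / 3
R_bar = 6.83 / 3 = 2.2766667
sigma_hat = R_bar / d2 = 2.2766667 / 2.97 = 0.7666

0.7666


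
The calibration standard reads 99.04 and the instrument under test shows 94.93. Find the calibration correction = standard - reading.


Correction = standard - reading
= 99.04 - 94.93
= 4.1100

4.1100


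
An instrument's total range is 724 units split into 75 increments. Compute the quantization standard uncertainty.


resolution = range / divisions
resolution = 724 / 75 = 9.6533333
u_res = resolution / (2*sqrt(3))
u_res = 9.6533333 / 3.4641016
u_res = 2.7867

2.7867


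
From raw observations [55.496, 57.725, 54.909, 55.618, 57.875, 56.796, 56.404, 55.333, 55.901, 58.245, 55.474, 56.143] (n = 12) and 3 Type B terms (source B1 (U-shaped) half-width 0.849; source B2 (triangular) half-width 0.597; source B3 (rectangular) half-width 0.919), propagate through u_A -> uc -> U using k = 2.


mean = (55.496 + 57.725 + 54.909 + 55.618 + 57.875 + 56.796 + 56.404 + 55.333 + 55.901 + 58.245 + 55.474 + 56.143) / 12 = 56.32658333
s = sqrt(sum((x - mean)^2)/(n-1)) = 1.1033117
u_A = s / sqrt(n) = 1.1033117 / sqrt(12) = 0.31849865
u_B1 = 0.849 / sqrt(2) = 0.60033366
u_B2 = 0.597 / sqrt(6) = 0.24372423
u_B3 = 0.919 / sqrt(3) = 0.5305849
uc = sqrt(0.31849865^2 + 0.60033366^2 + 0.24372423^2 + 0.5305849^2) = 0.89597083
U = k * uc = 2 * 0.89597083
U = 1.7919

1.7919


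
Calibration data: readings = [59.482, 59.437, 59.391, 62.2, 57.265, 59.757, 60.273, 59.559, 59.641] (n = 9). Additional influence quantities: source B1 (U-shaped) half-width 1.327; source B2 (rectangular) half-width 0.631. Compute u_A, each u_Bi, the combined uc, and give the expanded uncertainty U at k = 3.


mean = (59.482 + 59.437 + 59.391 + 62.2 + 57.265 + 59.757 + 60.273 + 59.559 + 59.641) / 9 = 59.66722222
s = sqrt(sum((x - mean)^2)/(n-1)) = 1.261778
u_A = s / sqrt(n) = 1.261778 / sqrt(9) = 0.42059267
u_B1 = 1.327 / sqrt(2) = 0.9383307
u_B2 = 0.631 / sqrt(3) = 0.36430802
uc = sqrt(0.42059267^2 + 0.9383307^2 + 0.36430802^2) = 1.0909093
U = k * uc = 3 * 1.0909093
U = 3.2727

3.2727


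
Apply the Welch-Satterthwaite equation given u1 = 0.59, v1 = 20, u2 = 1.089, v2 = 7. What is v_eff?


uc = sqrt(u1^2 + u2^2) = sqrt(0.59^2 + 1.089^2) = 1.238556
v_eff = uc^4 / (u1^4/v1 + u2^4/v2)
= 1.238556^4 / (0.59^4/20 + 1.089^4/7)
= 2.3532203 / 0.2069742
v_eff = 11.3696

11.3696


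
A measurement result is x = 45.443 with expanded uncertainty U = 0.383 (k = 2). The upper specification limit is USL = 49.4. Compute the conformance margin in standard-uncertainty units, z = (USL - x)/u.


u = U / k = 0.383 / 2 = 0.1915
margin = |USL - x| = |49.4 - 45.443| = 3.957
z = margin / u = 3.957 / 0.1915
z = 20.6632

20.6632


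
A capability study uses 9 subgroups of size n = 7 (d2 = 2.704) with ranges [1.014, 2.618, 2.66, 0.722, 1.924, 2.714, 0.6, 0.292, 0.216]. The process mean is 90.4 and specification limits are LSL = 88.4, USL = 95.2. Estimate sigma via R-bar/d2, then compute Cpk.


R_bar = (1.014 + 2.618 + 2.66 + 0.722 + 1.924 + 2.714 + 0.6 + 0.292 + 0.216) / 9 = 1.4177778
sigma = R_bar / d2 = 1.4177778 / 2.704 = 0.52432611
Cp = (USL - LSL)/(6*sigma) = (95.2 - 88.4)/(6*0.52432611) = 2.1615
Cpu = (95.2 - 90.4)/(3*0.52432611) = 3.0515
Cpl = (90.4 - 88.4)/(3*0.52432611) = 1.2715
Cpk = min(Cpu, Cpl) = 1.2715

1.2715


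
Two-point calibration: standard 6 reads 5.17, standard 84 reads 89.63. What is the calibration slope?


slope = (y2 - y1) / (x2 - x1)
= (89.63 - 5.17) / (84 - 6)
= 84.4600 / 78
= 1.0828

1.0828


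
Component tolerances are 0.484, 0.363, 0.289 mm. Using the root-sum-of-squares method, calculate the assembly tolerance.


RSS = sqrt(0.484^2 + 0.363^2 + 0.289^2)
= sqrt(0.449546)
= 0.6705

0.6705


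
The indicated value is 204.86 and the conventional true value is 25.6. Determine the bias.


Systematic error = measured - true
= 204.86 - 25.6
= 179.2600

179.2600


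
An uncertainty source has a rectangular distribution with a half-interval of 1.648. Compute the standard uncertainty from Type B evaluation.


u_B = half_width / sqrt(3)
u_B = 1.648 / 1.7320508
u_B = 0.9515

0.9515


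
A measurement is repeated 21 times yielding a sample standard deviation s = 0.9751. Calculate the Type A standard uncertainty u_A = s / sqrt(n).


u_A = s / sqrt(n)
u_A = 0.9751 / sqrt(21)
u_A = 0.9751 / 4.5825757
u_A = 0.2128

0.2128


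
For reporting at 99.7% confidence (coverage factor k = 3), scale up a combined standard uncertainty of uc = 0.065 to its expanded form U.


U = k * uc
U = 3 * 0.065
U = 0.1950

0.1950


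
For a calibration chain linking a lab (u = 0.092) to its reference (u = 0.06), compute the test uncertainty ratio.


TUR = u_lab / u_ref
= 0.092 / 0.06
= 1.5333

1.5333


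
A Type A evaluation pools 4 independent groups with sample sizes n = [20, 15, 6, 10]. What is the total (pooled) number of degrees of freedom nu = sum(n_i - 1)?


nu = sum_i (n_i - 1)
nu = ((20 - 1) + (15 - 1) + (6 - 1) + (10 - 1))
nu = 19 + 14 + 5 + 9
nu = 47

47


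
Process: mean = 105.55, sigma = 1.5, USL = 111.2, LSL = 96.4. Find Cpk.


Cpu = (USL - mean) / (3*sigma) = (111.2 - 105.55) / (3*1.5) = 1.2556
Cpl = (mean - LSL) / (3*sigma) = (105.55 - 96.4) / (3*1.5) = 2.0333
Cpk = min(Cpu, Cpl) = 1.2556

1.2556


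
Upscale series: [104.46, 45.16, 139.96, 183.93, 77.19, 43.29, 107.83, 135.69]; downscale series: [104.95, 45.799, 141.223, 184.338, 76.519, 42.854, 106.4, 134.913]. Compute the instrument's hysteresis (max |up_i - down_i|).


|104.46 - 104.95| = 0.4900
|45.16 - 45.799| = 0.6390
|139.96 - 141.223| = 1.2630
|183.93 - 184.338| = 0.4080
|77.19 - 76.519| = 0.6710
|43.29 - 42.854| = 0.4360
|107.83 - 106.4| = 1.4300
|135.69 - 134.913| = 0.7770
hysteresis = max(diffs) = 1.4300

1.4300


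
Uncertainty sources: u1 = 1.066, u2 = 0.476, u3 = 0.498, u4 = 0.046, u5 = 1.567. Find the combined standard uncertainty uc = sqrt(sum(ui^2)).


uc = sqrt(1.066^2 + 0.476^2 + 0.498^2 + 0.046^2 + 1.567^2)
uc = sqrt(4.068541)
uc = 2.0171

2.0171


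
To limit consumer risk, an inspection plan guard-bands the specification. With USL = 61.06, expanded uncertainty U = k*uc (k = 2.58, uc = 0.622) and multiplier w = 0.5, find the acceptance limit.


U = k * uc = 2.58 * 0.622 = 1.60476
guard band g = w * U = 0.5 * 1.60476 = 0.80238
AL = USL - g = 61.06 - 0.80238
AL = 60.2576

60.2576


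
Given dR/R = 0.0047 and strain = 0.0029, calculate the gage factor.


GF = (dR/R) / epsilon
= 0.0047 / 0.0029
= 1.6207

1.6207


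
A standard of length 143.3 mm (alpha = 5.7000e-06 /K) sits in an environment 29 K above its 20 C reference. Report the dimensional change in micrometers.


dL = L * alpha * dT
= 143.3 * 5.7000e-06 * 29
= 0.0236875 mm
dL_um = 0.0236875 * 1000 = 23.6875 um

23.6875


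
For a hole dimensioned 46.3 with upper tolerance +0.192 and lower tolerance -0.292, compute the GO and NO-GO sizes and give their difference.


GO = nominal - lower_tol (smallest hole = maximum material condition)
GO = 46.3 - 0.292 = 46.008
NO-GO = nominal + upper_tol (largest hole = least material condition)
NO-GO = 46.3 + 0.192 = 46.492
spread = NO-GO - GO = 46.492 - 46.008 = 0.4840

0.4840


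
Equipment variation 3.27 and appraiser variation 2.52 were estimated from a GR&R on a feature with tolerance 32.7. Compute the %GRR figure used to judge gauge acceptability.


GRR = sqrt(EV^2 + AV^2) = sqrt(3.27^2 + 2.52^2) = 4.1283532
%GRR = GRR / tol * 100 = 4.1283532 / 32.7 * 100
%GRR = 12.6249

12.6249


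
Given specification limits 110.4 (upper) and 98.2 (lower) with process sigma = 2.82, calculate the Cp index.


Cp = (USL - LSL) / (6 * sigma)
= (110.4 - 98.2) / (6 * 2.82)
= 12.2000 / 16.9200
= 0.7210

0.7210


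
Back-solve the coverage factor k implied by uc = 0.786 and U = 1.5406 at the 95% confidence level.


k = U / uc
k = 1.5406 / 0.786
k = 1.96

1.96


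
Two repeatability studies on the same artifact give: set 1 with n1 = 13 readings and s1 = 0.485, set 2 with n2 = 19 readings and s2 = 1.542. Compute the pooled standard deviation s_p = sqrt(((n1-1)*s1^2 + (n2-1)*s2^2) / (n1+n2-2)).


s_p = sqrt(((n1-1)*s1^2 + (n2-1)*s2^2) / (n1+n2-2))
numerator = (13-1)*0.485^2 + (19-1)*1.542^2 = 2.8227 + 42.799752 = 45.622452
denominator = 13 + 19 - 2 = 30
s_p^2 = 45.622452 / 30 = 1.5207484
s_p = sqrt(1.5207484) = 1.2332

1.2332


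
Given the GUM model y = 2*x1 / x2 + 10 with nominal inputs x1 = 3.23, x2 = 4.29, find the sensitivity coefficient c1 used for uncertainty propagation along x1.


y = 2*x1 / x2 + 10
dy/dx1 = 2/x2
Evaluate at x2 = 4.29: c1 = 2 / 4.29
c1 = 0.4662

0.4662


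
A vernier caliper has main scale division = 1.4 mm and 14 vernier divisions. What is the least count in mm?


LC = MSD / n_div
= 1.4 / 14
= 0.1000

0.1000


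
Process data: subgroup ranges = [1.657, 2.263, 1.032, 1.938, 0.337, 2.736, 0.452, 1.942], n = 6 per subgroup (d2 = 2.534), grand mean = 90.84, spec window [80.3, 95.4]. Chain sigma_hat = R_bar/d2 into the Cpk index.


R_bar = (1.657 + 2.263 + 1.032 + 1.938 + 0.337 + 2.736 + 0.452 + 1.942) / 8 = 1.544625
sigma = R_bar / d2 = 1.544625 / 2.534 = 0.60955998
Cp = (USL - LSL)/(6*sigma) = (95.4 - 80.3)/(6*0.60955998) = 4.1287
Cpu = (95.4 - 90.84)/(3*0.60955998) = 2.4936
Cpl = (90.84 - 80.3)/(3*0.60955998) = 5.7637
Cpk = min(Cpu, Cpl) = 2.4936

2.4936


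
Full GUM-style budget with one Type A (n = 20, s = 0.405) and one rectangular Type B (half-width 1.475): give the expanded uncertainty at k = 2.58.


u_A = s / sqrt(n) = 0.405 / sqrt(20) = 0.090560753
u_B = half_width / sqrt(3) = 1.475 / sqrt(3) = 0.85159165
uc = sqrt(u_A^2 + u_B^2) = sqrt(0.090560753^2 + 0.85159165^2) = 0.85639336
U = k * uc = 2.58 * 0.85639336
U = 2.2095

2.2095


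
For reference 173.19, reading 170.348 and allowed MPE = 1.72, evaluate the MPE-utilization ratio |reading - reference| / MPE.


e = indication - reference = 170.348 - 173.19 = -2.8420
|e| = 2.8420
ratio = |e| / MPE = 2.8420 / 1.72
ratio = 1.6523

1.6523


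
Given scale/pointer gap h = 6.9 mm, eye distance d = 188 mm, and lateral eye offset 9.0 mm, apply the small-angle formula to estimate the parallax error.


error = h * offset / d
= 6.9 * 9.0 / 188
= 0.3303

0.3303


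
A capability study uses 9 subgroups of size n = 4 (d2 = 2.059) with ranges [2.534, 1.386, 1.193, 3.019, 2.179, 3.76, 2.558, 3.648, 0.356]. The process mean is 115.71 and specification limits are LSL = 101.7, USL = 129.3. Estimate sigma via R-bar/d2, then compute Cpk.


R_bar = (2.534 + 1.386 + 1.193 + 3.019 + 2.179 + 3.76 + 2.558 + 3.648 + 0.356) / 9 = 2.2925556
sigma = R_bar / d2 = 2.2925556 / 2.059 = 1.1134316
Cp = (USL - LSL)/(6*sigma) = (129.3 - 101.7)/(6*1.1134316) = 4.1314
Cpu = (129.3 - 115.71)/(3*1.1134316) = 4.0685
Cpl = (115.71 - 101.7)/(3*1.1134316) = 4.1942
Cpk = min(Cpu, Cpl) = 4.0685

4.0685


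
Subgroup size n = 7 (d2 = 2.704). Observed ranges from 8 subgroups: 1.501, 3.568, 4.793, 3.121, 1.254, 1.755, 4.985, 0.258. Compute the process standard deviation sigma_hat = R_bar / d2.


R_bar = (1.501 + 3.568 + 4.793 + 3.121 + 1.254 + 1.755 + 4.985 + 0.258) / 8
R_bar = 21.235 / 8 = 2.654375
sigma_hat = R_bar / d2 = 2.654375 / 2.704 = 0.9816

0.9816


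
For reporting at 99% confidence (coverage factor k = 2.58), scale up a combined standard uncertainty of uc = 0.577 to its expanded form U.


U = k * uc
U = 2.58 * 0.577
U = 1.4887

1.4887


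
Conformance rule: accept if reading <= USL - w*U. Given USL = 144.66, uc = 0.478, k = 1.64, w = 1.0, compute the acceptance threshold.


U = k * uc = 1.64 * 0.478 = 0.78392
guard band g = w * U = 1.0 * 0.78392 = 0.78392
AL = USL - g = 144.66 - 0.78392
AL = 143.8761

143.8761


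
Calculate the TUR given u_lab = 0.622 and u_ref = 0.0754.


TUR = u_lab / u_ref
= 0.622 / 0.0754
= 8.2493

8.2493


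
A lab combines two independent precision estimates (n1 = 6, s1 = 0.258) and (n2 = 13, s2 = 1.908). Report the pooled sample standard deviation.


s_p = sqrt(((n1-1)*s1^2 + (n2-1)*s2^2) / (n1+n2-2))
numerator = (6-1)*0.258^2 + (13-1)*1.908^2 = 0.33282 + 43.685568 = 44.018388
denominator = 6 + 13 - 2 = 17
s_p^2 = 44.018388 / 17 = 2.5893169
s_p = sqrt(2.5893169) = 1.6091

1.6091


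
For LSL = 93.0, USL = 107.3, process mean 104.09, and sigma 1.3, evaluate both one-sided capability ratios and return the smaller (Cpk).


Cpu = (USL - mean) / (3*sigma) = (107.3 - 104.09) / (3*1.3) = 0.8231
Cpl = (mean - LSL) / (3*sigma) = (104.09 - 93.0) / (3*1.3) = 2.8436
Cpk = min(Cpu, Cpl) = 0.8231

0.8231


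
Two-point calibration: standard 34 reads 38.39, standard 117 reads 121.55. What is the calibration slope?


slope = (y2 - y1) / (x2 - x1)
= (121.55 - 38.39) / (117 - 34)
= 83.1600 / 83
= 1.0019

1.0019


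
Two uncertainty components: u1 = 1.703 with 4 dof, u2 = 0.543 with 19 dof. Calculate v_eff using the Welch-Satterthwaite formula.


uc = sqrt(u1^2 + u2^2) = sqrt(1.703^2 + 0.543^2) = 1.7874725
v_eff = uc^4 / (u1^4/v1 + u2^4/v2)
= 1.7874725^4 / (1.703^4/4 + 0.543^4/19)
= 10.208395 / 2.1073786
v_eff = 4.8441

4.8441


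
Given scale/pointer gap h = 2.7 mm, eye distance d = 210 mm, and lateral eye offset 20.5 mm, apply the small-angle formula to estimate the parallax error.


error = h * offset / d
= 2.7 * 20.5 / 210
= 0.2636

0.2636


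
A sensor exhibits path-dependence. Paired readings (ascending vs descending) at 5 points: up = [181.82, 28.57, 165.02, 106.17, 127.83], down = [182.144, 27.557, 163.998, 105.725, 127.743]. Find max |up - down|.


|181.82 - 182.144| = 0.3240
|28.57 - 27.557| = 1.0130
|165.02 - 163.998| = 1.0220
|106.17 - 105.725| = 0.4450
|127.83 - 127.743| = 0.0870
hysteresis = max(diffs) = 1.0220

1.0220


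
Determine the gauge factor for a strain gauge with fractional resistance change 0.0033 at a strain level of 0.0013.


GF = (dR/R) / epsilon
= 0.0033 / 0.0013
= 2.5385

2.5385


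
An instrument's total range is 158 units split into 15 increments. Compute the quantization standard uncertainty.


resolution = range / divisions
resolution = 158 / 15 = 10.533333
u_res = resolution / (2*sqrt(3))
u_res = 10.533333 / 3.4641016
u_res = 3.0407

3.0407


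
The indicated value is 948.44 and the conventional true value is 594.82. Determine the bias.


Systematic error = measured - true
= 948.44 - 594.82
= 353.6200

353.6200


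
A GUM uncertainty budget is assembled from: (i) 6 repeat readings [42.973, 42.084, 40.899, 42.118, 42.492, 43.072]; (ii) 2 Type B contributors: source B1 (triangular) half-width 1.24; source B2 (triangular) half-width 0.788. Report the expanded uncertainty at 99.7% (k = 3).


mean = (42.973 + 42.084 + 40.899 + 42.118 + 42.492 + 43.072) / 6 = 42.273
s = sqrt(sum((x - mean)^2)/(n-1)) = 0.79044089
u_A = s / sqrt(n) = 0.79044089 / sqrt(6) = 0.32269614
u_B1 = 1.24 / sqrt(6) = 0.50622788
u_B2 = 0.788 / sqrt(6) = 0.32169965
uc = sqrt(0.32269614^2 + 0.50622788^2 + 0.32169965^2) = 0.6810948
U = k * uc = 3 * 0.6810948
U = 2.0433

2.0433


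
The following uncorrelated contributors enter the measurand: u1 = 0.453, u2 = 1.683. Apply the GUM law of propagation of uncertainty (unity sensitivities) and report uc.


uc = sqrt(0.453^2 + 1.683^2)
uc = sqrt(3.037698)
uc = 1.7429

1.7429


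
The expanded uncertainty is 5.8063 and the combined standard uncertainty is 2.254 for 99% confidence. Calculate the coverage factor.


k = U / uc
k = 5.8063 / 2.254
k = 2.576

2.576


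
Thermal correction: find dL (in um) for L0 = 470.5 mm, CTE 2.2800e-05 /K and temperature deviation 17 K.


dL = L * alpha * dT
= 470.5 * 2.2800e-05 * 17
= 0.1823658 mm
dL_um = 0.1823658 * 1000 = 182.3658 um

182.3658


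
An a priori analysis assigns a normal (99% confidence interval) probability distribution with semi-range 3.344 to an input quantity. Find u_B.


u_B = half_width / 2.576
u_B = 3.344 / 2.576
u_B = 1.2981

1.2981


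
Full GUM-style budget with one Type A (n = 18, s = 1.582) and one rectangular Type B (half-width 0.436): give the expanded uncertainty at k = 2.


u_A = s / sqrt(n) = 1.582 / sqrt(18) = 0.37288098
u_B = half_width / sqrt(3) = 0.436 / sqrt(3) = 0.25172472
uc = sqrt(u_A^2 + u_B^2) = sqrt(0.37288098^2 + 0.25172472^2) = 0.44989505
U = k * uc = 2 * 0.44989505
U = 0.8998

0.8998


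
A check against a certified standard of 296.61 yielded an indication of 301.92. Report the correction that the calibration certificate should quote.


Correction = standard - reading
= 296.61 - 301.92
= -5.3100

-5.3100


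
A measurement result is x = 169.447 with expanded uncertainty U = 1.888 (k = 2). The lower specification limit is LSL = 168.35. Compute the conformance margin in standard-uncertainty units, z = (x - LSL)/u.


u = U / k = 1.888 / 2 = 0.944
margin = |LSL - x| = |168.35 - 169.447| = 1.097
z = margin / u = 1.097 / 0.944
z = 1.1621

1.1621


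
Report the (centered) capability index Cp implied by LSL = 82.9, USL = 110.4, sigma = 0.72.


Cp = (USL - LSL) / (6 * sigma)
= (110.4 - 82.9) / (6 * 0.72)
= 27.5000 / 4.3200
= 6.3657

6.3657


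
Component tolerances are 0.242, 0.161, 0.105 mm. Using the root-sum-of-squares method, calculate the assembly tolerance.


RSS = sqrt(0.242^2 + 0.161^2 + 0.105^2)
= sqrt(0.09551)
= 0.3090

0.3090


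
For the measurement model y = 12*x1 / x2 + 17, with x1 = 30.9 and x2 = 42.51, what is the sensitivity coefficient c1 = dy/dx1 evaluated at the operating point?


y = 12*x1 / x2 + 17
dy/dx1 = 12/x2
Evaluate at x2 = 42.51: c1 = 12 / 42.51
c1 = 0.2823

0.2823


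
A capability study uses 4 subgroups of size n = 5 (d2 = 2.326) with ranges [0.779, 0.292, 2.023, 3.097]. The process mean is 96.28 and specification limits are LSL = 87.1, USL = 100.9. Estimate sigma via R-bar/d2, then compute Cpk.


R_bar = (0.779 + 0.292 + 2.023 + 3.097) / 4 = 1.54775
sigma = R_bar / d2 = 1.54775 / 2.326 = 0.66541273
Cp = (USL - LSL)/(6*sigma) = (100.9 - 87.1)/(6*0.66541273) = 3.4565
Cpu = (100.9 - 96.28)/(3*0.66541273) = 2.3144
Cpl = (96.28 - 87.1)/(3*0.66541273) = 4.5986
Cpk = min(Cpu, Cpl) = 2.3144

2.3144


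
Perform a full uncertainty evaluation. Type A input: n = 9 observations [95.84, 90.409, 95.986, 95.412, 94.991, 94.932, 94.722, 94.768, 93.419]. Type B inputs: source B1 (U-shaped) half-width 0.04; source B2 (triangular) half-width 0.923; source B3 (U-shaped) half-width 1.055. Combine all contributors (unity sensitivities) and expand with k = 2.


mean = (95.84 + 90.409 + 95.986 + 95.412 + 94.991 + 94.932 + 94.722 + 94.768 + 93.419) / 9 = 94.49766667
s = sqrt(sum((x - mean)^2)/(n-1)) = 1.7062073
u_A = s / sqrt(n) = 1.7062073 / sqrt(9) = 0.56873577
u_B1 = 0.04 / sqrt(2) = 0.028284271
u_B2 = 0.923 / sqrt(6) = 0.37681317
u_B3 = 1.055 / sqrt(2) = 0.74599765
uc = sqrt(0.56873577^2 + 0.028284271^2 + 0.37681317^2 + 0.74599765^2) = 1.0113165
U = k * uc = 2 * 1.0113165
U = 2.0226

2.0226


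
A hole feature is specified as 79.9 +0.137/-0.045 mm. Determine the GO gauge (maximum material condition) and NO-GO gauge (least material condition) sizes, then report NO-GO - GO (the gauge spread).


GO = nominal - lower_tol (smallest hole = maximum material condition)
GO = 79.9 - 0.045 = 79.855
NO-GO = nominal + upper_tol (largest hole = least material condition)
NO-GO = 79.9 + 0.137 = 80.037
spread = NO-GO - GO = 80.037 - 79.855 = 0.1820

0.1820


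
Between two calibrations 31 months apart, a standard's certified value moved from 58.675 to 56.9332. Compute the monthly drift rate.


rate = (v2 - v1) / months
= (56.9332 - 58.675) / 31
= -1.7418 / 31
= -0.0562

-0.0562


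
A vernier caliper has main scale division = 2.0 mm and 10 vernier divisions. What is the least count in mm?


LC = MSD / n_div
= 2.0 / 10
= 0.2000

0.2000


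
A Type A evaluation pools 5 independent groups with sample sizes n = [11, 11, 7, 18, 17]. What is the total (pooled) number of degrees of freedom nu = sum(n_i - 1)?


nu = sum_i (n_i - 1)
nu = ((11 - 1) + (11 - 1) + (7 - 1) + (18 - 1) + (17 - 1))
nu = 10 + 10 + 6 + 17 + 16
nu = 59

59


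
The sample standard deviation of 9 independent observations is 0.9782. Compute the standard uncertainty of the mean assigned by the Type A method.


u_A = s / sqrt(n)
u_A = 0.9782 / sqrt(9)
u_A = 0.9782 / 3
u_A = 0.3261

0.3261


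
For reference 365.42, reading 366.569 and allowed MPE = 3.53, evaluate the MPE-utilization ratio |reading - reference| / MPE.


e = indication - reference = 366.569 - 365.42 = 1.1490
|e| = 1.1490
ratio = |e| / MPE = 1.1490 / 3.53
ratio = 0.3255

0.3255


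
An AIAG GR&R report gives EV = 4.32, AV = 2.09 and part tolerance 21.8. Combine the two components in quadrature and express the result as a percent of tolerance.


GRR = sqrt(EV^2 + AV^2) = sqrt(4.32^2 + 2.09^2) = 4.7990103
%GRR = GRR / tol * 100 = 4.7990103 / 21.8 * 100
%GRR = 22.0138

22.0138


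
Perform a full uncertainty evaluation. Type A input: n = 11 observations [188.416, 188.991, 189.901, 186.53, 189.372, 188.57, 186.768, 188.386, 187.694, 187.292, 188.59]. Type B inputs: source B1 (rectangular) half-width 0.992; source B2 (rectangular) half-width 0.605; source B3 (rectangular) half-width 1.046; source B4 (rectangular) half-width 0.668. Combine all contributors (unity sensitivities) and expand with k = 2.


mean = (188.416 + 188.991 + 189.901 + 186.53 + 189.372 + 188.57 + 186.768 + 188.386 + 187.694 + 187.292 + 188.59) / 11 = 188.2281818
s = sqrt(sum((x - mean)^2)/(n-1)) = 1.0570812
u_A = s / sqrt(n) = 1.0570812 / sqrt(11) = 0.31872197
u_B1 = 0.992 / sqrt(3) = 0.57273147
u_B2 = 0.605 / sqrt(3) = 0.34929691
u_B3 = 1.046 / sqrt(3) = 0.60390838
u_B4 = 0.668 / sqrt(3) = 0.38566998
uc = sqrt(0.31872197^2 + 0.57273147^2 + 0.34929691^2 + 0.60390838^2 + 0.38566998^2) = 1.0320175
U = k * uc = 2 * 1.0320175
U = 2.0640

2.0640
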